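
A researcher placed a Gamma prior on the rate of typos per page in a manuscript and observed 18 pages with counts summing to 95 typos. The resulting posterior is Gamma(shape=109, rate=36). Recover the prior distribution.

Gamma–Poisson conjugacy: posterior shape = α + Σxᵢ, posterior rate = β + n.
So α = 109 − 95 = 14 and β = 36 − 18 = 18.

Gamma(shape=14, rate=18)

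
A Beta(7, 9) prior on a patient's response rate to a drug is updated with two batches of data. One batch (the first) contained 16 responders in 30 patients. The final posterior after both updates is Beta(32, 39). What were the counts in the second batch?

Because Beta–binomial updating is additive in the counts, the combined data contributed (α_post−α_prior, β_post−β_prior) successes and failures.
Total across both batches: 32−7=25 responders, 39−9=30 non-responders.
Subtract the first batch: 25−16=9 responders and 30−14=16 non-responders.

9 responders and 16 non-responders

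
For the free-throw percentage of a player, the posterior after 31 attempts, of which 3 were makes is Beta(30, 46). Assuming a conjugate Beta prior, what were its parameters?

A Beta(a, b) prior with s successes and f failures in binomial data gives a Beta(a+s, b+f) posterior.
Subtract the data counts: 30−3=27, 46−28=18.

Beta(27, 18)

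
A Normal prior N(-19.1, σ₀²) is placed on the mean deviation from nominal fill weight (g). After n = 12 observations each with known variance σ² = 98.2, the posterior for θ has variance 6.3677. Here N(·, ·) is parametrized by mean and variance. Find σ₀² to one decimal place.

σ₀² = 28.7

For the Normal–Normal model with known σ², precisions add: τ_n = τ₀ + n/σ².
So 1/σ₀² = 1/6.3677 − 12/98.2 = 0.157043 − 0.122200 = 0.034843.
Hence σ₀² = 1/0.034843 ≈ 28.7.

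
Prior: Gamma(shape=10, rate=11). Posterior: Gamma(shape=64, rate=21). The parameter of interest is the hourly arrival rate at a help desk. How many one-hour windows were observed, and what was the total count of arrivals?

n = 10 one-hour windows with total 54 arrivals

Gamma–Poisson conjugacy: posterior shape = α + Σxᵢ, posterior rate = β + n.
Matching: Σxᵢ = 64 − 10 = 54 and n = 21 − 11 = 10.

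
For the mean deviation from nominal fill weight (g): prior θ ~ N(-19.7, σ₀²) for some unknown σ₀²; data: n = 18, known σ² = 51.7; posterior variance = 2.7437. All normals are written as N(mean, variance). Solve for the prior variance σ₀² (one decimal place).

Posterior precision equals prior precision plus data precision: 1/σ_n² = 1/σ₀² + n/σ².
So 1/σ₀² = 1/2.7437 − 18/51.7 = 0.364471 − 0.348162 = 0.016309.
Hence σ₀² = 1/0.016309 ≈ 61.3.

σ₀² = 61.3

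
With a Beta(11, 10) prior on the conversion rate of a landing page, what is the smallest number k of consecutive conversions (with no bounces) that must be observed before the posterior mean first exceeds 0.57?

After k conversions and 0 bounces the posterior is Beta(11+k, 10), with mean (11+k)/(11+10+k).
Set (11+k)/(21+k) > 0.57 and solve: k > (0.57·21 − 11)/(1 − 0.57) = 2.256.
The smallest integer exceeding 2.256 is 3.

k = 3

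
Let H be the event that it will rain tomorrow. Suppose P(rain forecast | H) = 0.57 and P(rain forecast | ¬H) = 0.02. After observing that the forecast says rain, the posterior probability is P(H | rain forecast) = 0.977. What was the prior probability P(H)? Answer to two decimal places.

P(H) = 0.60

In odds form, posterior odds = prior odds × likelihood ratio, so prior odds = posterior odds ÷ LR.
Posterior odds = 0.977/(1−0.977) = 42.4783. LR = 0.57/0.02 = 28.5000.
Prior odds = 42.4783/28.5000 = 1.4905, so P(H) = 1.4905/(1+1.4905) ≈ 0.60.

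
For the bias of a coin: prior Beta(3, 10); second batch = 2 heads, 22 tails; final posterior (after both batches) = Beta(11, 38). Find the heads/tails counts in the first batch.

Sequential conjugate updates are equivalent to a single update on the pooled data, so total successes = posterior α − prior α and total failures = posterior β − prior β.
Total across both batches: 11−3=8 heads, 38−10=28 tails.
Subtract the second batch: 8−2=6 heads and 28−22=6 tails.

6 heads and 6 tails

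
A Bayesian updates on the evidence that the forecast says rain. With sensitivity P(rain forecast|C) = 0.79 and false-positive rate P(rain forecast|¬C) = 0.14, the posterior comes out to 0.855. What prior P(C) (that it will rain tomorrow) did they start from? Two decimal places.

P(C) = 0.51

Bayes' rule in odds form gives O(C|E) = O(C)·[P(E|C)/P(E|¬C)], hence O(C) = O(C|E)/LR.
Posterior odds = 0.855/(1−0.855) = 5.8966. LR = 0.79/0.14 = 5.6429.
Prior odds = 5.8966/5.6429 = 1.0450, so P(C) = 1.0450/(1+1.0450) ≈ 0.51.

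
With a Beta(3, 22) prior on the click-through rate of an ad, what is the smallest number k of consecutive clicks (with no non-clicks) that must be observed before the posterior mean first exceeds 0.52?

k = 21

After k clicks and 0 non-clicks the posterior is Beta(3+k, 22), with mean (3+k)/(3+22+k).
Set (3+k)/(25+k) > 0.52 and solve: k > (0.52·25 − 3)/(1 − 0.52) = 20.833.
The smallest integer exceeding 20.833 is 21.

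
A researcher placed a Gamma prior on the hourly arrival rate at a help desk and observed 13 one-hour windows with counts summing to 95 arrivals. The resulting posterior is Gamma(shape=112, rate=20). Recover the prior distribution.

A Gamma(α, β) prior (rate parametrization) on a Poisson rate with n observations summing to S gives posterior Gamma(α+S, β+n).
So α = 112 − 95 = 17 and β = 20 − 13 = 7.

Gamma(shape=17, rate=7)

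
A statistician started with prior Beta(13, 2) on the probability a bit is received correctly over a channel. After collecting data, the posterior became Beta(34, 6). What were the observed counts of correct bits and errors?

Under Beta–binomial conjugacy the posterior parameters are (a+s, b+f).
So s = 34 − 13 = 21 and f = 6 − 2 = 4.

21 correct bits and 4 errors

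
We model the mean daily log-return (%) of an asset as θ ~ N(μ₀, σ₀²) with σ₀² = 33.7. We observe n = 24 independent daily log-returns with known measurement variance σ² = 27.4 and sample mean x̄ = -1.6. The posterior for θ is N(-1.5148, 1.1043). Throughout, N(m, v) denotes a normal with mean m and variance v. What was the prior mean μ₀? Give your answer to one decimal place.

μ₀ = 1.0

With known observation variance, the Normal–Normal posterior has precision τ_n = τ₀ + n/σ² and mean μ_n = (τ₀μ₀ + (n/σ²)x̄)/τ_n.
Here τ₀ = 1/33.7 = 0.029674 and τ_data = 24/27.4 = 0.875912, so τ_n = 0.905586.
Rearranging for μ₀: μ₀ = (μ_n·τ_n − τ_data·x̄)/τ₀ = (-1.5148·0.905586 − 0.875912·-1.6) / 0.029674 = 0.029678/0.029674 ≈ 1.0.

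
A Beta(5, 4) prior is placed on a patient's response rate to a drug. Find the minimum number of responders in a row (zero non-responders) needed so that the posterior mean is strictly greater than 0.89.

k = 28

After k responders and 0 non-responders the posterior is Beta(5+k, 4), with mean (5+k)/(5+4+k).
Set (5+k)/(9+k) > 0.89 and solve: k > (0.89·9 − 5)/(1 − 0.89) = 27.364.
The smallest integer exceeding 27.364 is 28.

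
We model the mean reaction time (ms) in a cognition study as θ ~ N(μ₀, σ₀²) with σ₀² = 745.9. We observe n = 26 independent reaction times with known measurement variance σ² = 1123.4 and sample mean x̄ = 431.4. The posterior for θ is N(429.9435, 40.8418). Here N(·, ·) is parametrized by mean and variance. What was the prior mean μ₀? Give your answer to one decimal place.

μ₀ = 404.8

With known observation variance, the Normal–Normal posterior has precision τ_n = τ₀ + n/σ² and mean μ_n = (τ₀μ₀ + (n/σ²)x̄)/τ_n.
Here τ₀ = 1/745.9 = 0.001341 and τ_data = 26/1123.4 = 0.023144, so τ_n = 0.024485.
Rearranging for μ₀: μ₀ = (μ_n·τ_n − τ_data·x̄)/τ₀ = (429.9435·0.024485 − 0.023144·431.4) / 0.001341 = 0.542845/0.001341 ≈ 404.8.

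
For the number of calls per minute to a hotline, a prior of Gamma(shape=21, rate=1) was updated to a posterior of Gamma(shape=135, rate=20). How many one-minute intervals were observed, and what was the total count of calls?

n = 19 one-minute intervals with total 114 calls

Gamma–Poisson conjugacy: posterior shape = α + Σxᵢ, posterior rate = β + n.
Matching: Σxᵢ = 135 − 21 = 114 and n = 20 − 1 = 19.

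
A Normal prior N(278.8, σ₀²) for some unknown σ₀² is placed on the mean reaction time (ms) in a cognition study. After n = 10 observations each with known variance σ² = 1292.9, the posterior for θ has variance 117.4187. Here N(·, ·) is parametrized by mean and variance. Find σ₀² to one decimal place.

σ₀² = 1278.8

For the Normal–Normal model with known σ², precisions add: τ_n = τ₀ + n/σ².
So 1/σ₀² = 1/117.4187 − 10/1292.9 = 0.008517 − 0.007735 = 0.000782.
Hence σ₀² = 1/0.000782 ≈ 1278.8.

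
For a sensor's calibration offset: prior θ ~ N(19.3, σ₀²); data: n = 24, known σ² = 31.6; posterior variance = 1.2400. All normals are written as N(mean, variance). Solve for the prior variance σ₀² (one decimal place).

For the Normal–Normal model with known σ², precisions add: τ_n = τ₀ + n/σ².
So 1/σ₀² = 1/1.2400 − 24/31.6 = 0.806452 − 0.759494 = 0.046958.
Hence σ₀² = 1/0.046958 ≈ 21.3.

σ₀² = 21.3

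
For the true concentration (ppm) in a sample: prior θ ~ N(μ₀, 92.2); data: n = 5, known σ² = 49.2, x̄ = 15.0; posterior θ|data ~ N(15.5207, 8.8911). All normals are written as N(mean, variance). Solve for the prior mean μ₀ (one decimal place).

The posterior mean is a precision-weighted average: μ_n = (τ₀μ₀ + τ_data·x̄)/(τ₀+τ_data), with τ₀=1/σ₀² and τ_data=n/σ².
Here τ₀ = 1/92.2 = 0.010846 and τ_data = 5/49.2 = 0.101626, so τ_n = 0.112472.
Rearranging for μ₀: μ₀ = (μ_n·τ_n − τ_data·x̄)/τ₀ = (15.5207·0.112472 − 0.101626·15.0) / 0.010846 = 0.221254/0.010846 ≈ 20.4.

μ₀ = 20.4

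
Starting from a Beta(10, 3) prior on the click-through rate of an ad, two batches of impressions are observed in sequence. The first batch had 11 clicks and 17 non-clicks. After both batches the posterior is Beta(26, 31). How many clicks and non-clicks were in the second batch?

Because Beta–binomial updating is additive in the counts, the combined data contributed (α_post−α_prior, β_post−β_prior) successes and failures.
Total across both batches: 26−10=16 clicks, 31−3=28 non-clicks.
Subtract the first batch: 16−11=5 clicks and 28−17=11 non-clicks.

5 clicks and 11 non-clicks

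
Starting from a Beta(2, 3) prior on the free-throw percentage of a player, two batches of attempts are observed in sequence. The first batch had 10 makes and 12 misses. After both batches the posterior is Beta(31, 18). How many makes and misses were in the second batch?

Sequential conjugate updates are equivalent to a single update on the pooled data, so total successes = posterior α − prior α and total failures = posterior β − prior β.
Total across both batches: 31−2=29 makes, 18−3=15 misses.
Subtract the first batch: 29−10=19 makes and 15−12=3 misses.

19 makes and 3 misses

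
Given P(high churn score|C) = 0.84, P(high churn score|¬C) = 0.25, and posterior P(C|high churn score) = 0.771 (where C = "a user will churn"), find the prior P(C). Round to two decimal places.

P(C) = 0.50

In odds form, posterior odds = prior odds × likelihood ratio, so prior odds = posterior odds ÷ LR.
Posterior odds = 0.771/(1−0.771) = 3.3668. LR = 0.84/0.25 = 3.3600.
Prior odds = 3.3668/3.3600 = 1.0020, so P(C) = 1.0020/(1+1.0020) ≈ 0.50.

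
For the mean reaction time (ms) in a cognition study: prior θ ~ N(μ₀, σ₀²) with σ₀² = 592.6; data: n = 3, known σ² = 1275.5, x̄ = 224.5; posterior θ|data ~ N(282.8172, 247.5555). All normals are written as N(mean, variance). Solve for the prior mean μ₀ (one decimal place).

μ₀ = 364.1

The posterior mean is a precision-weighted average: μ_n = (τ₀μ₀ + τ_data·x̄)/(τ₀+τ_data), with τ₀=1/σ₀² and τ_data=n/σ².
Here τ₀ = 1/592.6 = 0.001687 and τ_data = 3/1275.5 = 0.002352, so τ_n = 0.004039.
Rearranging for μ₀: μ₀ = (μ_n·τ_n − τ_data·x̄)/τ₀ = (282.8172·0.004039 − 0.002352·224.5) / 0.001687 = 0.614275/0.001687 ≈ 364.1.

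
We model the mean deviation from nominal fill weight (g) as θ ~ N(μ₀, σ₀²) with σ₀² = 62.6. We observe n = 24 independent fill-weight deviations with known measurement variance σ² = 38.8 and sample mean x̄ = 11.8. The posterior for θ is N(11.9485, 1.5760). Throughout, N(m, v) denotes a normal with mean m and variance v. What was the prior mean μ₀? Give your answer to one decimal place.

μ₀ = 17.7

The posterior mean is a precision-weighted average: μ_n = (τ₀μ₀ + τ_data·x̄)/(τ₀+τ_data), with τ₀=1/σ₀² and τ_data=n/σ².
Here τ₀ = 1/62.6 = 0.015974 and τ_data = 24/38.8 = 0.618557, so τ_n = 0.634531.
Rearranging for μ₀: μ₀ = (μ_n·τ_n − τ_data·x̄)/τ₀ = (11.9485·0.634531 − 0.618557·11.8) / 0.015974 = 0.282721/0.015974 ≈ 17.7.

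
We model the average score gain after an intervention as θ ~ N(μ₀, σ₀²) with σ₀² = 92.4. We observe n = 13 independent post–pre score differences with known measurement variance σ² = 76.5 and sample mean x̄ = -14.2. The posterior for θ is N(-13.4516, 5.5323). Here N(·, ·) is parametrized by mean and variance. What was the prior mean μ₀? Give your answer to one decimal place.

With known observation variance, the Normal–Normal posterior has precision τ_n = τ₀ + n/σ² and mean μ_n = (τ₀μ₀ + (n/σ²)x̄)/τ_n.
Here τ₀ = 1/92.4 = 0.010823 and τ_data = 13/76.5 = 0.169935, so τ_n = 0.180758.
Rearranging for μ₀: μ₀ = (μ_n·τ_n − τ_data·x̄)/τ₀ = (-13.4516·0.180758 − 0.169935·-14.2) / 0.010823 = -0.018407/0.010823 ≈ -1.7.

μ₀ = -1.7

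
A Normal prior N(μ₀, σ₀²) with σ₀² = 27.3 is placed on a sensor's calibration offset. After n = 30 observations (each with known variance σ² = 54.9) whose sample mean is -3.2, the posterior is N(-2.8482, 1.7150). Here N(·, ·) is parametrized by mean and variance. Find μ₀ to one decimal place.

With known observation variance, the Normal–Normal posterior has precision τ_n = τ₀ + n/σ² and mean μ_n = (τ₀μ₀ + (n/σ²)x̄)/τ_n.
Here τ₀ = 1/27.3 = 0.036630 and τ_data = 30/54.9 = 0.546448, so τ_n = 0.583078.
Rearranging for μ₀: μ₀ = (μ_n·τ_n − τ_data·x̄)/τ₀ = (-2.8482·0.583078 − 0.546448·-3.2) / 0.036630 = 0.087911/0.036630 ≈ 2.4.

μ₀ = 2.4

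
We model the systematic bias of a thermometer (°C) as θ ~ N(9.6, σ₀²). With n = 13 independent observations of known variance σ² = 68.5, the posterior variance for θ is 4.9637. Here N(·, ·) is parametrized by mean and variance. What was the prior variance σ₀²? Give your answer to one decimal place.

Posterior precision equals prior precision plus data precision: 1/σ_n² = 1/σ₀² + n/σ².
So 1/σ₀² = 1/4.9637 − 13/68.5 = 0.201463 − 0.189781 = 0.011682.
Hence σ₀² = 1/0.011682 ≈ 85.6.

σ₀² = 85.6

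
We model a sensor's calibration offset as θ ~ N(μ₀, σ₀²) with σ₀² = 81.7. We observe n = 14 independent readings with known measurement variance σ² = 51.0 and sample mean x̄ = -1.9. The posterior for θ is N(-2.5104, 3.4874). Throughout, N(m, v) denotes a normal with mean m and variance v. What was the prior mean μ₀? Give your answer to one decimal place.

μ₀ = -16.2

The posterior mean is a precision-weighted average: μ_n = (τ₀μ₀ + τ_data·x̄)/(τ₀+τ_data), with τ₀=1/σ₀² and τ_data=n/σ².
Here τ₀ = 1/81.7 = 0.012240 and τ_data = 14/51.0 = 0.274510, so τ_n = 0.286750.
Rearranging for μ₀: μ₀ = (μ_n·τ_n − τ_data·x̄)/τ₀ = (-2.5104·0.286750 − 0.274510·-1.9) / 0.012240 = -0.198288/0.012240 ≈ -16.2.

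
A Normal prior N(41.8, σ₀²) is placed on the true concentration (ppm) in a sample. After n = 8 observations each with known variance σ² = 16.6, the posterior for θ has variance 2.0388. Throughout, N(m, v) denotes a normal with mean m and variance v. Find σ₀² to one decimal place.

σ₀² = 116.9

Posterior precision equals prior precision plus data precision: 1/σ_n² = 1/σ₀² + n/σ².
So 1/σ₀² = 1/2.0388 − 8/16.6 = 0.490485 − 0.481928 = 0.008557.
Hence σ₀² = 1/0.008557 ≈ 116.9.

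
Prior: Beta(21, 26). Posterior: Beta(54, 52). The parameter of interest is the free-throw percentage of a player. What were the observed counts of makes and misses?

33 makes and 26 misses

Beta is conjugate to the binomial likelihood: posterior = Beta(α+s, β+f).
So s = 54 − 21 = 33 and f = 52 − 26 = 26.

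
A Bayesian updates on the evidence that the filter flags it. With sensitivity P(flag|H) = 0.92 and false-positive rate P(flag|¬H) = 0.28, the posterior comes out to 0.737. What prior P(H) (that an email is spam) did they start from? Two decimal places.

P(H) = 0.46

In odds form, posterior odds = prior odds × likelihood ratio, so prior odds = posterior odds ÷ LR.
Posterior odds = 0.737/(1−0.737) = 2.8023. LR = 0.92/0.28 = 3.2857.
Prior odds = 2.8023/3.2857 = 0.8529, so P(H) = 0.8529/(1+0.8529) ≈ 0.46.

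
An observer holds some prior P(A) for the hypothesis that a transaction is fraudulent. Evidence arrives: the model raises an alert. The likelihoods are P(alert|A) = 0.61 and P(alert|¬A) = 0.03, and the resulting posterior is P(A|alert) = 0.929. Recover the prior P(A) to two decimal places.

Bayes' rule in odds form gives O(A|E) = O(A)·[P(E|A)/P(E|¬A)], hence O(A) = O(A|E)/LR.
Posterior odds = 0.929/(1−0.929) = 13.0845. LR = 0.61/0.03 = 20.3333.
Prior odds = 13.0845/20.3333 = 0.6435, so P(A) = 0.6435/(1+0.6435) ≈ 0.39.

P(A) = 0.39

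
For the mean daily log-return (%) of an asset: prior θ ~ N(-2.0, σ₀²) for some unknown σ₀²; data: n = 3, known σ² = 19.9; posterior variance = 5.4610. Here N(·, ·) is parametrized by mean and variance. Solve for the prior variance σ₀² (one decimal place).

σ₀² = 30.9

For the Normal–Normal model with known σ², precisions add: τ_n = τ₀ + n/σ².
So 1/σ₀² = 1/5.4610 − 3/19.9 = 0.183117 − 0.150754 = 0.032363.
Hence σ₀² = 1/0.032363 ≈ 30.9.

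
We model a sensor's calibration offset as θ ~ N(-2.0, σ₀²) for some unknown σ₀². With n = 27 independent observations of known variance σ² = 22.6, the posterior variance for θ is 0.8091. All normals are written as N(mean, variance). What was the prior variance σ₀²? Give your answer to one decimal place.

σ₀² = 24.2

For the Normal–Normal model with known σ², precisions add: τ_n = τ₀ + n/σ².
So 1/σ₀² = 1/0.8091 − 27/22.6 = 1.235941 − 1.194690 = 0.041251.
Hence σ₀² = 1/0.041251 ≈ 24.2.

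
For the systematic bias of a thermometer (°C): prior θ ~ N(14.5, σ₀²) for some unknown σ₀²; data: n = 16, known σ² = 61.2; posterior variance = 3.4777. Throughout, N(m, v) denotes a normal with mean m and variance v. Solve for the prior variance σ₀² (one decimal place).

Posterior precision equals prior precision plus data precision: 1/σ_n² = 1/σ₀² + n/σ².
So 1/σ₀² = 1/3.4777 − 16/61.2 = 0.287546 − 0.261438 = 0.026108.
Hence σ₀² = 1/0.026108 ≈ 38.3.

σ₀² = 38.3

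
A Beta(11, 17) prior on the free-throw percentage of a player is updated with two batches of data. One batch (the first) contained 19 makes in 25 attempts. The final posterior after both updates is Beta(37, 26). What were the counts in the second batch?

Sequential conjugate updates are equivalent to a single update on the pooled data, so total successes = posterior α − prior α and total failures = posterior β − prior β.
Total across both batches: 37−11=26 makes, 26−17=9 misses.
Subtract the first batch: 26−19=7 makes and 9−6=3 misses.

7 makes and 3 misses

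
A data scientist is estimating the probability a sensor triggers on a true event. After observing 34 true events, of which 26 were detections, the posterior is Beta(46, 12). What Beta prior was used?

Beta(20, 4)

Under Beta–binomial conjugacy the posterior parameters are (α+s, β+f).
So α = 46 − 26 = 20 and β = 12 − 8 = 4.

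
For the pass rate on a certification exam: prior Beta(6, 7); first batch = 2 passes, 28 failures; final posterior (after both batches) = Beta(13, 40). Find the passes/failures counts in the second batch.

5 passes and 5 failures

Sequential conjugate updates are equivalent to a single update on the pooled data, so total successes = posterior α − prior α and total failures = posterior β − prior β.
Total across both batches: 13−6=7 passes, 40−7=33 failures.
Subtract the first batch: 7−2=5 passes and 33−28=5 failures.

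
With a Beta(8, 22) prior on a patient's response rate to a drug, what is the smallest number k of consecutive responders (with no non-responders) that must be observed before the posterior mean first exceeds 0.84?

After k responders and 0 non-responders the posterior is Beta(8+k, 22), with mean (8+k)/(8+22+k).
Set (8+k)/(30+k) > 0.84 and solve: k > (0.84·30 − 8)/(1 − 0.84) = 107.500.
The smallest integer exceeding 107.500 is 108.

k = 108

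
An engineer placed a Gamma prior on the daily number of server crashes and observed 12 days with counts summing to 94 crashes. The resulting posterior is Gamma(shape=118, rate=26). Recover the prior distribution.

Gamma(shape=24, rate=14)

A Gamma(α, β) prior (rate parametrization) on a Poisson rate with n observations summing to S gives posterior Gamma(α+S, β+n).
So α = 118 − 94 = 24 and β = 26 − 12 = 14.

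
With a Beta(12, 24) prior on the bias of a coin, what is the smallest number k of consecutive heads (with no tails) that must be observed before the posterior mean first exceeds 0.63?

After k heads and 0 tails the posterior is Beta(12+k, 24), with mean (12+k)/(12+24+k).
Set (12+k)/(36+k) > 0.63 and solve: k > (0.63·36 − 12)/(1 − 0.63) = 28.865.
The smallest integer exceeding 28.865 is 29.

k = 29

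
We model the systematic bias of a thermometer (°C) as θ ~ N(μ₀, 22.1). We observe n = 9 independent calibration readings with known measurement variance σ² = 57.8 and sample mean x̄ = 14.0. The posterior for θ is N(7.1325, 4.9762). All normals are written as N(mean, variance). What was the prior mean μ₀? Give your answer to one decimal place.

μ₀ = -16.5

With known observation variance, the Normal–Normal posterior has precision τ_n = τ₀ + n/σ² and mean μ_n = (τ₀μ₀ + (n/σ²)x̄)/τ_n.
Here τ₀ = 1/22.1 = 0.045249 and τ_data = 9/57.8 = 0.155709, so τ_n = 0.200958.
Rearranging for μ₀: μ₀ = (μ_n·τ_n − τ_data·x̄)/τ₀ = (7.1325·0.200958 − 0.155709·14.0) / 0.045249 = -0.746593/0.045249 ≈ -16.5.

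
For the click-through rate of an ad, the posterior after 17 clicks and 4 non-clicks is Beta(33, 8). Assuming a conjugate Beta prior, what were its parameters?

A Beta(a, b) prior with s successes and f failures in binomial data gives a Beta(a+s, b+f) posterior.
Subtract the data counts: 33−17=16, 8−4=4.

Beta(16, 4)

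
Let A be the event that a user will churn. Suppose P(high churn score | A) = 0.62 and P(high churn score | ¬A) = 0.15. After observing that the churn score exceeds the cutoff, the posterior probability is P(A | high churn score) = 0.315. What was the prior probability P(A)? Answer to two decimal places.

In odds form, posterior odds = prior odds × likelihood ratio, so prior odds = posterior odds ÷ LR.
Posterior odds = 0.315/(1−0.315) = 0.4599. LR = 0.62/0.15 = 4.1333.
Prior odds = 0.4599/4.1333 = 0.1113, so P(A) = 0.1113/(1+0.1113) ≈ 0.10.

P(A) = 0.10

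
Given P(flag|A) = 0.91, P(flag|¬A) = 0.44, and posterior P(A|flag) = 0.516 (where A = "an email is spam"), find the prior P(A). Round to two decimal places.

P(A) = 0.34

Bayes' rule in odds form gives O(A|E) = O(A)·[P(E|A)/P(E|¬A)], hence O(A) = O(A|E)/LR.
Posterior odds = 0.516/(1−0.516) = 1.0661. LR = 0.91/0.44 = 2.0682.
Prior odds = 1.0661/2.0682 = 0.5155, so P(A) = 0.5155/(1+0.5155) ≈ 0.34.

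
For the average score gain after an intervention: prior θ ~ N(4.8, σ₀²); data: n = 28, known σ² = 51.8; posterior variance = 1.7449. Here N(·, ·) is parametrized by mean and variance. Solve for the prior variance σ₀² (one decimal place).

For the Normal–Normal model with known σ², precisions add: τ_n = τ₀ + n/σ².
So 1/σ₀² = 1/1.7449 − 28/51.8 = 0.573099 − 0.540541 = 0.032558.
Hence σ₀² = 1/0.032558 ≈ 30.7.

σ₀² = 30.7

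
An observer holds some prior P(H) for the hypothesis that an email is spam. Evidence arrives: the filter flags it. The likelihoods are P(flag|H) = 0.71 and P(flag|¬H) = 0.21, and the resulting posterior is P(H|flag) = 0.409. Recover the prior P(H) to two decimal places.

P(H) = 0.17

In odds form, posterior odds = prior odds × likelihood ratio, so prior odds = posterior odds ÷ LR.
Posterior odds = 0.409/(1−0.409) = 0.6920. LR = 0.71/0.21 = 3.3810.
Prior odds = 0.6920/3.3810 = 0.2047, so P(H) = 0.2047/(1+0.2047) ≈ 0.17.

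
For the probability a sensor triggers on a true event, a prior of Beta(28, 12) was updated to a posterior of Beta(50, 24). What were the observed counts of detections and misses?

Beta is conjugate to the binomial likelihood: posterior = Beta(α+s, β+f).
Match parameters: s=50−28=22, f=24−12=12.

22 detections and 12 misses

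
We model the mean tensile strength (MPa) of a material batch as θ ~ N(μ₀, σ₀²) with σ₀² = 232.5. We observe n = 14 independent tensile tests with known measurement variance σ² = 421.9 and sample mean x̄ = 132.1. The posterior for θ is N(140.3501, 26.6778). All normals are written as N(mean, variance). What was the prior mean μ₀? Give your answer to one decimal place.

μ₀ = 204.0

With known observation variance, the Normal–Normal posterior has precision τ_n = τ₀ + n/σ² and mean μ_n = (τ₀μ₀ + (n/σ²)x̄)/τ_n.
Here τ₀ = 1/232.5 = 0.004301 and τ_data = 14/421.9 = 0.033183, so τ_n = 0.037484.
Rearranging for μ₀: μ₀ = (μ_n·τ_n − τ_data·x̄)/τ₀ = (140.3501·0.037484 − 0.033183·132.1) / 0.004301 = 0.877409/0.004301 ≈ 204.0.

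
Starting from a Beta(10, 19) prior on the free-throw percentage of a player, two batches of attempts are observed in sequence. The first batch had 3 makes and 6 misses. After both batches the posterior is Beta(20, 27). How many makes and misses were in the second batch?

Sequential conjugate updates are equivalent to a single update on the pooled data, so total successes = posterior α − prior α and total failures = posterior β − prior β.
Total across both batches: 20−10=10 makes, 27−19=8 misses.
Subtract the first batch: 10−3=7 makes and 8−6=2 misses.

7 makes and 2 misses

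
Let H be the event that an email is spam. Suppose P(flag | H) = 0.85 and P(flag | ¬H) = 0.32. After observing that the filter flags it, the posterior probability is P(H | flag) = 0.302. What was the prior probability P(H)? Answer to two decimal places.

Bayes' rule in odds form gives O(H|E) = O(H)·[P(E|H)/P(E|¬H)], hence O(H) = O(H|E)/LR.
Posterior odds = 0.302/(1−0.302) = 0.4327. LR = 0.85/0.32 = 2.6562.
Prior odds = 0.4327/2.6562 = 0.1629, so P(H) = 0.1629/(1+0.1629) ≈ 0.14.

P(H) = 0.14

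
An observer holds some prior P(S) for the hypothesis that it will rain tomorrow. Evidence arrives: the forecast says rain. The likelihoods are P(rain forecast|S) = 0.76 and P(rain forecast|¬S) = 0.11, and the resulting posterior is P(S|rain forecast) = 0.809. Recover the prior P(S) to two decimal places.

P(S) = 0.38

Bayes' rule in odds form gives O(S|E) = O(S)·[P(E|S)/P(E|¬S)], hence O(S) = O(S|E)/LR.
Posterior odds = 0.809/(1−0.809) = 4.2356. LR = 0.76/0.11 = 6.9091.
Prior odds = 4.2356/6.9091 = 0.6130, so P(S) = 0.6130/(1+0.6130) ≈ 0.38.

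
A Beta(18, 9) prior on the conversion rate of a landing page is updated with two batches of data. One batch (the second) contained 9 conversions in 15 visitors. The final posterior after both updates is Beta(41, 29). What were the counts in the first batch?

14 conversions and 14 bounces

Because Beta–binomial updating is additive in the counts, the combined data contributed (α_post−α_prior, β_post−β_prior) successes and failures.
Total across both batches: 41−18=23 conversions, 29−9=20 bounces.
Subtract the second batch: 23−9=14 conversions and 20−6=14 bounces.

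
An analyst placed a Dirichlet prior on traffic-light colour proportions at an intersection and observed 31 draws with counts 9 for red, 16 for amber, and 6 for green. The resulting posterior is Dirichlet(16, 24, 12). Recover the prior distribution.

Dirichlet(7, 8, 6)

For a Dirichlet(α) prior with multinomial counts c, the posterior is Dirichlet(α + c) componentwise.
Subtract each count from the matching posterior parameter: 16−9=7, 24−16=8, 12−6=6.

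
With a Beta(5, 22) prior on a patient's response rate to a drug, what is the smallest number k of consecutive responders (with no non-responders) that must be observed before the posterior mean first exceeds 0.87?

k = 143

After k responders and 0 non-responders the posterior is Beta(5+k, 22), with mean (5+k)/(5+22+k).
Set (5+k)/(27+k) > 0.87 and solve: k > (0.87·27 − 5)/(1 − 0.87) = 142.231.
The smallest integer exceeding 142.231 is 143, and checking k=143: (148)/(170) = 0.8706 > 0.87.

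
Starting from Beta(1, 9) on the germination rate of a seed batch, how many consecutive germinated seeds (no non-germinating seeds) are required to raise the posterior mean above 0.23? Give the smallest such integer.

After k germinated seeds and 0 non-germinating seeds the posterior is Beta(1+k, 9), with mean (1+k)/(1+9+k).
Set (1+k)/(10+k) > 0.23 and solve: k > (0.23·10 − 1)/(1 − 0.23) = 1.688.
The smallest integer exceeding 1.688 is 2.

k = 2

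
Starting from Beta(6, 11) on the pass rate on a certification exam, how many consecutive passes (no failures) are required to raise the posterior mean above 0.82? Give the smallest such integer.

k = 45

After k passes and 0 failures the posterior is Beta(6+k, 11), with mean (6+k)/(6+11+k).
Set (6+k)/(17+k) > 0.82 and solve: k > (0.82·17 − 6)/(1 − 0.82) = 44.111.
The smallest integer exceeding 44.111 is 45, and checking k=45: (51)/(62) = 0.8226 > 0.82.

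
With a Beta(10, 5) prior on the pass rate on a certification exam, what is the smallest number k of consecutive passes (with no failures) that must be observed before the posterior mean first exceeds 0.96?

k = 111

After k passes and 0 failures the posterior is Beta(10+k, 5), with mean (10+k)/(10+5+k).
Set (10+k)/(15+k) > 0.96 and solve: k > (0.96·15 − 10)/(1 − 0.96) = 110.000.
The smallest integer exceeding 110.000 is 111.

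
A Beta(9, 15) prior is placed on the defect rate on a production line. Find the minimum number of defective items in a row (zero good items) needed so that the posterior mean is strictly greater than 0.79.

After k defective items and 0 good items the posterior is Beta(9+k, 15), with mean (9+k)/(9+15+k).
Set (9+k)/(24+k) > 0.79 and solve: k > (0.79·24 − 9)/(1 − 0.79) = 47.429.
The smallest integer exceeding 47.429 is 48, and checking k=48: (57)/(72) = 0.7917 > 0.79.

k = 48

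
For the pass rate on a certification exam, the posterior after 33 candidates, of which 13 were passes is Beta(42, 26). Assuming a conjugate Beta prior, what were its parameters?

Beta(29, 6)

A Beta(α, β) prior with s successes and f failures in binomial data gives a Beta(α+s, β+f) posterior.
Subtract the data counts: 42−13=29, 26−20=6.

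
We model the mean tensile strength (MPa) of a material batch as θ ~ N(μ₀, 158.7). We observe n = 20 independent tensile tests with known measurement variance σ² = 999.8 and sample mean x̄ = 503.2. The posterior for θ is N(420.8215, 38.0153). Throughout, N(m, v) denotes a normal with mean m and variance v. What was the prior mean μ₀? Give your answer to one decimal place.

With known observation variance, the Normal–Normal posterior has precision τ_n = τ₀ + n/σ² and mean μ_n = (τ₀μ₀ + (n/σ²)x̄)/τ_n.
Here τ₀ = 1/158.7 = 0.006301 and τ_data = 20/999.8 = 0.020004, so τ_n = 0.026305.
Rearranging for μ₀: μ₀ = (μ_n·τ_n − τ_data·x̄)/τ₀ = (420.8215·0.026305 − 0.020004·503.2) / 0.006301 = 1.003697/0.006301 ≈ 159.3.

μ₀ = 159.3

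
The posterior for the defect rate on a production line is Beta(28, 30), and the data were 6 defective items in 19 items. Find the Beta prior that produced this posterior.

Beta is conjugate to the binomial likelihood: posterior = Beta(a+s, b+f).
So a = 28 − 6 = 22 and b = 30 − 13 = 17.

Beta(22, 17)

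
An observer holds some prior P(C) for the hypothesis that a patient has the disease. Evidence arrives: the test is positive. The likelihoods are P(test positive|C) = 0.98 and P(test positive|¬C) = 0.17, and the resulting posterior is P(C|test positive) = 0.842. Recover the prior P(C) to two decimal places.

P(C) = 0.48

Bayes' rule in odds form gives O(C|E) = O(C)·[P(E|C)/P(E|¬C)], hence O(C) = O(C|E)/LR.
Posterior odds = 0.842/(1−0.842) = 5.3291. LR = 0.98/0.17 = 5.7647.
Prior odds = 5.3291/5.7647 = 0.9244, so P(C) = 0.9244/(1+0.9244) ≈ 0.48.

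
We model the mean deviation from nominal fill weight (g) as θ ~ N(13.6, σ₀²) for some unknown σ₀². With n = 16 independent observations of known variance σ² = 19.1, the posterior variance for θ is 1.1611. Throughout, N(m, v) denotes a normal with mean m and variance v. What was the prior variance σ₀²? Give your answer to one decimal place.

Posterior precision equals prior precision plus data precision: 1/σ_n² = 1/σ₀² + n/σ².
So 1/σ₀² = 1/1.1611 − 16/19.1 = 0.861252 − 0.837696 = 0.023556.
Hence σ₀² = 1/0.023556 ≈ 42.5.

σ₀² = 42.5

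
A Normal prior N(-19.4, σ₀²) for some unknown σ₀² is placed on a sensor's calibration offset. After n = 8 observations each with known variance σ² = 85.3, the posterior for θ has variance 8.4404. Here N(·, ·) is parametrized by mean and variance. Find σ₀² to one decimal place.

σ₀² = 40.5

Posterior precision equals prior precision plus data precision: 1/σ_n² = 1/σ₀² + n/σ².
So 1/σ₀² = 1/8.4404 − 8/85.3 = 0.118478 − 0.093787 = 0.024691.
Hence σ₀² = 1/0.024691 ≈ 40.5.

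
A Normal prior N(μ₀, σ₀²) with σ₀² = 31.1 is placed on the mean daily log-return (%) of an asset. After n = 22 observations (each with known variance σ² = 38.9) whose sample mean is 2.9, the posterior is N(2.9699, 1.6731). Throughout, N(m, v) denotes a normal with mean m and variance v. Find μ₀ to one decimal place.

The posterior mean is a precision-weighted average: μ_n = (τ₀μ₀ + τ_data·x̄)/(τ₀+τ_data), with τ₀=1/σ₀² and τ_data=n/σ².
Here τ₀ = 1/31.1 = 0.032154 and τ_data = 22/38.9 = 0.565553, so τ_n = 0.597707.
Rearranging for μ₀: μ₀ = (μ_n·τ_n − τ_data·x̄)/τ₀ = (2.9699·0.597707 − 0.565553·2.9) / 0.032154 = 0.135026/0.032154 ≈ 4.2.

μ₀ = 4.2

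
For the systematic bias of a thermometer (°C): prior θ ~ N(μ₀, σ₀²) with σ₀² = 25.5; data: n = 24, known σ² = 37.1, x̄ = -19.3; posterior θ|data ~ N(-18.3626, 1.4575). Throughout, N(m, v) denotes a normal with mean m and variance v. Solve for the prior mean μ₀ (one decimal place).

With known observation variance, the Normal–Normal posterior has precision τ_n = τ₀ + n/σ² and mean μ_n = (τ₀μ₀ + (n/σ²)x̄)/τ_n.
Here τ₀ = 1/25.5 = 0.039216 and τ_data = 24/37.1 = 0.646900, so τ_n = 0.686116.
Rearranging for μ₀: μ₀ = (μ_n·τ_n − τ_data·x̄)/τ₀ = (-18.3626·0.686116 − 0.646900·-19.3) / 0.039216 = -0.113704/0.039216 ≈ -2.9.

μ₀ = -2.9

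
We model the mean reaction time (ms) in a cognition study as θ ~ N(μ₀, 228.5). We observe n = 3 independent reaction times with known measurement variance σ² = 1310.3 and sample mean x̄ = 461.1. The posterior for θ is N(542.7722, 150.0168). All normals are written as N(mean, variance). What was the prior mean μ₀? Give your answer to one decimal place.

With known observation variance, the Normal–Normal posterior has precision τ_n = τ₀ + n/σ² and mean μ_n = (τ₀μ₀ + (n/σ²)x̄)/τ_n.
Here τ₀ = 1/228.5 = 0.004376 and τ_data = 3/1310.3 = 0.002290, so τ_n = 0.006666.
Rearranging for μ₀: μ₀ = (μ_n·τ_n − τ_data·x̄)/τ₀ = (542.7722·0.006666 − 0.002290·461.1) / 0.004376 = 2.562200/0.004376 ≈ 585.5.

μ₀ = 585.5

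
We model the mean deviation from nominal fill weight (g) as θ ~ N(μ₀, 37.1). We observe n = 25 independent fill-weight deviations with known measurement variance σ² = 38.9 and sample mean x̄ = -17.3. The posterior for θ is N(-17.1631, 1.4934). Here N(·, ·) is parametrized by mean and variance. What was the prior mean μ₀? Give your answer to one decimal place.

With known observation variance, the Normal–Normal posterior has precision τ_n = τ₀ + n/σ² and mean μ_n = (τ₀μ₀ + (n/σ²)x̄)/τ_n.
Here τ₀ = 1/37.1 = 0.026954 and τ_data = 25/38.9 = 0.642674, so τ_n = 0.669628.
Rearranging for μ₀: μ₀ = (μ_n·τ_n − τ_data·x̄)/τ₀ = (-17.1631·0.669628 − 0.642674·-17.3) / 0.026954 = -0.374632/0.026954 ≈ -13.9.

μ₀ = -13.9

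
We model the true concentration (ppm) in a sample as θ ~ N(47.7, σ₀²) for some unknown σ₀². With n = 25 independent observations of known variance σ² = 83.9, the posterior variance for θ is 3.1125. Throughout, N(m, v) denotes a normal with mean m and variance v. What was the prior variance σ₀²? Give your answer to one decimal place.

For the Normal–Normal model with known σ², precisions add: τ_n = τ₀ + n/σ².
So 1/σ₀² = 1/3.1125 − 25/83.9 = 0.321285 − 0.297974 = 0.023311.
Hence σ₀² = 1/0.023311 ≈ 42.9.

σ₀² = 42.9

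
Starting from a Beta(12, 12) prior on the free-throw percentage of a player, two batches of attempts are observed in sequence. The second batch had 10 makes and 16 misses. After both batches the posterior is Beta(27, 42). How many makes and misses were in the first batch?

Sequential conjugate updates are equivalent to a single update on the pooled data, so total successes = posterior α − prior α and total failures = posterior β − prior β.
Total across both batches: 27−12=15 makes, 42−12=30 misses.
Subtract the second batch: 15−10=5 makes and 30−16=14 misses.

5 makes and 14 misses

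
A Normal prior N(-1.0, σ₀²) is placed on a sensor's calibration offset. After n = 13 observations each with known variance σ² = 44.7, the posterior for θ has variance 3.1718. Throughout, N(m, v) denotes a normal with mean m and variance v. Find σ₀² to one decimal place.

Posterior precision equals prior precision plus data precision: 1/σ_n² = 1/σ₀² + n/σ².
So 1/σ₀² = 1/3.1718 − 13/44.7 = 0.315278 − 0.290828 = 0.024450.
Hence σ₀² = 1/0.024450 ≈ 40.9.

σ₀² = 40.9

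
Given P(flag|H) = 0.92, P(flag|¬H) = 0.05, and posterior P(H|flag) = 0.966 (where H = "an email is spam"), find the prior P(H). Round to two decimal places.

In odds form, posterior odds = prior odds × likelihood ratio, so prior odds = posterior odds ÷ LR.
Posterior odds = 0.966/(1−0.966) = 28.4118. LR = 0.92/0.05 = 18.4000.
Prior odds = 28.4118/18.4000 = 1.5441, so P(H) = 1.5441/(1+1.5441) ≈ 0.61.

P(H) = 0.61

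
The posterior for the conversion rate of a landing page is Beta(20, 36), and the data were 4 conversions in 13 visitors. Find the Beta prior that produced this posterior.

Beta(16, 27)

Under Beta–binomial conjugacy the posterior parameters are (α+s, β+f).
So α = 20 − 4 = 16 and β = 36 − 9 = 27.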